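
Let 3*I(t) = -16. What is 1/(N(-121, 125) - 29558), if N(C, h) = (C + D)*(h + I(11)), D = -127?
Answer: -3/177706 ≈ -1.6882e-5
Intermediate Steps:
I(t) = -16/3 (I(t) = (⅓)*(-16) = -16/3)
N(C, h) = (-127 + C)*(-16/3 + h) (N(C, h) = (C - 127)*(h - 16/3) = (-127 + C)*(-16/3 + h))
1/(N(-121, 125) - 29558) = 1/((2032/3 - 127*125 - 16/3*(-121) - 121*125) - 29558) = 1/((2032/3 - 15875 + 1936/3 - 15125) - 29558) = 1/(-89032/3 - 29558) = 1/(-177706/3) = -3/177706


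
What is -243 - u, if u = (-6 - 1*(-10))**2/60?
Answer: -3649/15 ≈ -243.27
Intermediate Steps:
u = 4/15 (u = (-6 + 10)**2*(1/60) = 4**2*(1/60) = 16*(1/60) = 4/15 ≈ 0.26667)
-243 - u = -243 - 1*4/15 = -243 - 4/15 = -3649/15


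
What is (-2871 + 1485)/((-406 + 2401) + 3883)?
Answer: -693/2939 ≈ -0.23579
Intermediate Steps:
(-2871 + 1485)/((-406 + 2401) + 3883) = -1386/(1995 + 3883) = -1386/5878 = -1386*1/5878 = -693/2939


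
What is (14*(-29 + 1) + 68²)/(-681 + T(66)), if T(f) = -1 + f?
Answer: -529/77 ≈ -6.8701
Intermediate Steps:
(14*(-29 + 1) + 68²)/(-681 + T(66)) = (14*(-29 + 1) + 68²)/(-681 + (-1 + 66)) = (14*(-28) + 4624)/(-681 + 65) = (-392 + 4624)/(-616) = 4232*(-1/616) = -529/77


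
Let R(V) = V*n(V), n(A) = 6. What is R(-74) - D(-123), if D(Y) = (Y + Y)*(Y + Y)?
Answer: -60960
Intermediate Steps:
R(V) = 6*V (R(V) = V*6 = 6*V)
D(Y) = 4*Y² (D(Y) = (2*Y)*(2*Y) = 4*Y²)
R(-74) - D(-123) = 6*(-74) - 4*(-123)² = -444 - 4*15129 = -444 - 1*60516 = -444 - 60516 = -60960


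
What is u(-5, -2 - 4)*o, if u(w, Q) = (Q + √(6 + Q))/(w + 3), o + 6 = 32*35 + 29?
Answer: 3429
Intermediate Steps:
o = 1143 (o = -6 + (32*35 + 29) = -6 + (1120 + 29) = -6 + 1149 = 1143)
u(w, Q) = (Q + √(6 + Q))/(3 + w)
u(-5, -2 - 4)*o = (((-2 - 4) + √(6 + (-2 - 4)))/(3 - 5))*1143 = ((-6 + √(6 - 6))/(-2))*1143 = -(-6 + √0)/2*1143 = -(-6 + 0)/2*1143 = -½*(-6)*1143 = 3*1143 = 3429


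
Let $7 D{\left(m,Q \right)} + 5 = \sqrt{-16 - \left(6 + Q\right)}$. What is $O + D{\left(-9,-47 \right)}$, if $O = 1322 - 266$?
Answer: $1056$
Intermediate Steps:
$O = 1056$ ($O = 1322 - 266 = 1056$)
$D{\left(m,Q \right)} = - \frac{5}{7} + \frac{\sqrt{-22 - Q}}{7}$ ($D{\left(m,Q \right)} = - \frac{5}{7} + \frac{\sqrt{-16 - \left(6 + Q\right)}}{7} = - \frac{5}{7} + \frac{\sqrt{-22 - Q}}{7}$)
$O + D{\left(-9,-47 \right)} = 1056 - \left(\frac{5}{7} - \frac{\sqrt{-22 - -47}}{7}\right) = 1056 - \left(\frac{5}{7} - \frac{\sqrt{-22 + 47}}{7}\right) = 1056 - \left(\frac{5}{7} - \frac{\sqrt{25}}{7}\right) = 1056 + \left(- \frac{5}{7} + \frac{1}{7} \cdot 5\right) = 1056 + \left(- \frac{5}{7} + \frac{5}{7}\right) = 1056 + 0 = 1056$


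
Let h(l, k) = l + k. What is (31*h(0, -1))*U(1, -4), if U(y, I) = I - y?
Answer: 155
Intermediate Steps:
h(l, k) = k + l
(31*h(0, -1))*U(1, -4) = (31*(-1 + 0))*(-4 - 1*1) = (31*(-1))*(-4 - 1) = -31*(-5) = 155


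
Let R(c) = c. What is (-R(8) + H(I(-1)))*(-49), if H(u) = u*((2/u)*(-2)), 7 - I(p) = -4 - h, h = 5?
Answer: 588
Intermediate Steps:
I(p) = 16 (I(p) = 7 - (-4 - 1*5) = 7 - (-4 - 5) = 7 - 1*(-9) = 7 + 9 = 16)
H(u) = -4 (H(u) = u*(-4/u) = -4)
(-R(8) + H(I(-1)))*(-49) = (-1*8 - 4)*(-49) = (-8 - 4)*(-49) = -12*(-49) = 588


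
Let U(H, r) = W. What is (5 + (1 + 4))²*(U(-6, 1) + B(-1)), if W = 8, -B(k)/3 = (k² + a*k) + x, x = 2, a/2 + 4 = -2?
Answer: -3700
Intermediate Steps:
a = -12 (a = -8 + 2*(-2) = -8 - 4 = -12)
B(k) = -6 - 3*k² + 36*k (B(k) = -3*((k² - 12*k) + 2) = -3*(2 + k² - 12*k) = -6 - 3*k² + 36*k)
U(H, r) = 8
(5 + (1 + 4))²*(U(-6, 1) + B(-1)) = (5 + (1 + 4))²*(8 + (-6 - 3*(-1)² + 36*(-1))) = (5 + 5)²*(8 + (-6 - 3*1 - 36)) = 10²*(8 + (-6 - 3 - 36)) = 100*(8 - 45) = 100*(-37) = -3700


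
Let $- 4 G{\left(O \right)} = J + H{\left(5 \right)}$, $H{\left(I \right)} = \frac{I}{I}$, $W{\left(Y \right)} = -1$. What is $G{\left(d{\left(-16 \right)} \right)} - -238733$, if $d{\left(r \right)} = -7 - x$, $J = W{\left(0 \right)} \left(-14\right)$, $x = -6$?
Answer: $\frac{954917}{4} \approx 2.3873 \cdot 10^{5}$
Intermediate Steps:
$H{\left(I \right)} = 1$
$J = 14$ ($J = \left(-1\right) \left(-14\right) = 14$)
$d{\left(r \right)} = -1$ ($d{\left(r \right)} = -7 - -6 = -7 + 6 = -1$)
$G{\left(O \right)} = - \frac{15}{4}$ ($G{\left(O \right)} = - \frac{14 + 1}{4} = \left(- \frac{1}{4}\right) 15 = - \frac{15}{4}$)
$G{\left(d{\left(-16 \right)} \right)} - -238733 = - \frac{15}{4} - -238733 = - \frac{15}{4} + 238733 = \frac{954917}{4}$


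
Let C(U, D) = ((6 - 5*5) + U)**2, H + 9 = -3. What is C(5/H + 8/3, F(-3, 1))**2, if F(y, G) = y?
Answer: 20151121/256 ≈ 78715.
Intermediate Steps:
H = -12 (H = -9 - 3 = -12)
C(U, D) = (-19 + U)**2 (C(U, D) = ((6 - 1*25) + U)**2 = ((6 - 25) + U)**2 = (-19 + U)**2)
C(5/H + 8/3, F(-3, 1))**2 = ((-19 + (5/(-12) + 8/3))**2)**2 = ((-19 + (5*(-1/12) + 8*(1/3)))**2)**2 = ((-19 + (-5/12 + 8/3))**2)**2 = ((-19 + 9/4)**2)**2 = ((-67/4)**2)**2 = (4489/16)**2 = 20151121/256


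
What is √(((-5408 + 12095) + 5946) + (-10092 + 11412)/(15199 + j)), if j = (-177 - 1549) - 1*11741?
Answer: √2368691427/433 ≈ 112.40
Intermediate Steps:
j = -13467 (j = -1726 - 11741 = -13467)
√(((-5408 + 12095) + 5946) + (-10092 + 11412)/(15199 + j)) = √(((-5408 + 12095) + 5946) + (-10092 + 11412)/(15199 - 13467)) = √((6687 + 5946) + 1320/1732) = √(12633 + 1320*(1/1732)) = √(12633 + 330/433) = √(5470419/433) = √2368691427/433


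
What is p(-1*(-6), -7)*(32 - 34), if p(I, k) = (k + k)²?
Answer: -392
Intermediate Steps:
p(I, k) = 4*k² (p(I, k) = (2*k)² = 4*k²)
p(-1*(-6), -7)*(32 - 34) = (4*(-7)²)*(32 - 34) = (4*49)*(-2) = 196*(-2) = -392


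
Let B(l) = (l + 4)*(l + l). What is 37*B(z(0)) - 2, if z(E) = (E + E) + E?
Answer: -2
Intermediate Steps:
z(E) = 3*E (z(E) = 2*E + E = 3*E)
B(l) = 2*l*(4 + l) (B(l) = (4 + l)*(2*l) = 2*l*(4 + l))
37*B(z(0)) - 2 = 37*(2*(3*0)*(4 + 3*0)) - 2 = 37*(2*0*(4 + 0)) - 2 = 37*(2*0*4) - 2 = 37*0 - 2 = 0 - 2 = -2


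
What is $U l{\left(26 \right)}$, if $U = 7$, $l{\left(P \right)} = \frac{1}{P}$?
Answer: $\frac{7}{26} \approx 0.26923$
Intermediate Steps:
$U l{\left(26 \right)} = \frac{7}{26}$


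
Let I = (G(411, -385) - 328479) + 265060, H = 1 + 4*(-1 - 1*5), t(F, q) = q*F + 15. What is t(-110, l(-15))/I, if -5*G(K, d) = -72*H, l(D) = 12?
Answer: 6525/318751 ≈ 0.020471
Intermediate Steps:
t(F, q) = 15 + F*q (t(F, q) = F*q + 15 = 15 + F*q)
H = -23 (H = 1 + 4*(-1 - 5) = 1 + 4*(-6) = 1 - 24 = -23)
G(K, d) = -1656/5 (G(K, d) = -(-72)*(-23)/5 = -1/5*1656 = -1656/5)
I = -318751/5 (I = (-1656/5 - 328479) + 265060 = -1644051/5 + 265060 = -318751/5 ≈ -63750.)
t(-110, l(-15))/I = (15 - 110*12)/(-318751/5) = (15 - 1320)*(-5/318751) = -1305*(-5/318751) = 6525/318751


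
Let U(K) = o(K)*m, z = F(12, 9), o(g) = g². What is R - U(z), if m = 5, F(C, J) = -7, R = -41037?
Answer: -41282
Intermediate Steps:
z = -7
U(K) = 5*K² (U(K) = K²*5 = 5*K²)
R - U(z) = -41037 - 5*(-7)² = -41037 - 5*49 = -41037 - 1*245 = -41037 - 245 = -41282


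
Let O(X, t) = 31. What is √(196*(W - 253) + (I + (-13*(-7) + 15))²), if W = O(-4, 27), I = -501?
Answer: √112513 ≈ 335.43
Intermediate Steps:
W = 31
√(196*(W - 253) + (I + (-13*(-7) + 15))²) = √(196*(31 - 253) + (-501 + (-13*(-7) + 15))²) = √(196*(-222) + (-501 + (91 + 15))²) = √(-43512 + (-501 + 106)²) = √(-43512 + (-395)²) = √(-43512 + 156025) = √112513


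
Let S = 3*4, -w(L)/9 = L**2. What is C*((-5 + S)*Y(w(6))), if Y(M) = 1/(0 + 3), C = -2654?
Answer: -18578/3 ≈ -6192.7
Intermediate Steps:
w(L) = -9*L**2
S = 12
Y(M) = 1/3
C*((-5 + S)*Y(w(6))) = -2654*(-5 + 12)/3 = -18578/3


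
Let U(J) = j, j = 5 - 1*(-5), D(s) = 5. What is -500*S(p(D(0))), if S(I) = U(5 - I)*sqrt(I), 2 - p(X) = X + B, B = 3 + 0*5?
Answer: -5000*I*sqrt(6) ≈ -12247.0*I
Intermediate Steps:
B = 3 (B = 3 + 0 = 3)
j = 10 (j = 5 + 5 = 10)
U(J) = 10
p(X) = -1 - X (p(X) = 2 - (X + 3) = 2 - (3 + X) = 2 + (-3 - X) = -1 - X)
S(I) = 10*sqrt(I)
-500*S(p(D(0))) = -5000*sqrt(-1 - 1*5) = -5000*sqrt(-1 - 5) = -5000*sqrt(-6) = -5000*I*sqrt(6)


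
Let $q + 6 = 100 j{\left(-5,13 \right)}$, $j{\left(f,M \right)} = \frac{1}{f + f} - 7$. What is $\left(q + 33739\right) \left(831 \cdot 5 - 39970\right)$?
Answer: $-1182718745$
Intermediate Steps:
$j{\left(f,M \right)} = -7 + \frac{1}{2 f}$ ($j{\left(f,M \right)} = \frac{1}{2 f} - 7 = -7 + \frac{1}{2 f}$)
$q = -716$ ($q = -6 + 100 \left(-7 + \frac{1}{2 \left(-5\right)}\right) = -6 + 100 \left(-7 + \frac{1}{2} \left(- \frac{1}{5}\right)\right) = -6 + 100 \left(-7 - \frac{1}{10}\right) = -6 + 100 \left(- \frac{71}{10}\right) = -6 - 710 = -716$)
$\left(q + 33739\right) \left(831 \cdot 5 - 39970\right) = \left(-716 + 33739\right) \left(831 \cdot 5 - 39970\right) = 33023 \left(4155 - 39970\right) = 33023 \left(-35815\right) = -1182718745$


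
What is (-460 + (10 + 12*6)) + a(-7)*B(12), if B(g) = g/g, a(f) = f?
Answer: -385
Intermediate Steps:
B(g) = 1
(-460 + (10 + 12*6)) + a(-7)*B(12) = (-460 + (10 + 12*6)) - 7*1 = (-460 + (10 + 72)) - 7 = (-460 + 82) - 7 = -378 - 7 = -385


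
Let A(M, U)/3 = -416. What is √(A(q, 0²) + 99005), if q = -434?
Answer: √97757 ≈ 312.66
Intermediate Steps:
A(M, U) = -1248 (A(M, U) = 3*(-416) = -1248)
√(A(q, 0²) + 99005) = √(-1248 + 99005) = √97757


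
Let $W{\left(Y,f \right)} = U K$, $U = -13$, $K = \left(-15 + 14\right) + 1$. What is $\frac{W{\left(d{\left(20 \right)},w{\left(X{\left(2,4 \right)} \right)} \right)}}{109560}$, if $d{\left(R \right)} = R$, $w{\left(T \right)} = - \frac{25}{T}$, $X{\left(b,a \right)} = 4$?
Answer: $0$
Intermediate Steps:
$K = 0$ ($K = -1 + 1 = 0$)
$W{\left(Y,f \right)} = 0$ ($W{\left(Y,f \right)} = \left(-13\right) 0 = 0$)
$\frac{W{\left(d{\left(20 \right)},w{\left(X{\left(2,4 \right)} \right)} \right)}}{109560} = \frac{0}{109560} = 0 \cdot \frac{1}{109560} = 0$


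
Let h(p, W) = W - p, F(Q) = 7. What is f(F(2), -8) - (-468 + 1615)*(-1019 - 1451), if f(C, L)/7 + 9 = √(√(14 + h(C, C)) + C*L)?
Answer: 2833027 + 7*√(-56 + √14) ≈ 2.833e+6 + 50.603*I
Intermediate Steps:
f(C, L) = -63 + 7*√(√14 + C*L) (f(C, L) = -63 + 7*√(√(14 + (C - C)) + C*L) = -63 + 7*√(√(14 + 0) + C*L) = -63 + 7*√(√14 + C*L))
f(F(2), -8) - (-468 + 1615)*(-1019 - 1451) = (-63 + 7*√(√14 + 7*(-8))) - (-468 + 1615)*(-1019 - 1451) = (-63 + 7*√(√14 - 56)) - 1147*(-2470) = (-63 + 7*√(-56 + √14)) - 1*(-2833090) = (-63 + 7*√(-56 + √14)) + 2833090 = 2833027 + 7*√(-56 + √14)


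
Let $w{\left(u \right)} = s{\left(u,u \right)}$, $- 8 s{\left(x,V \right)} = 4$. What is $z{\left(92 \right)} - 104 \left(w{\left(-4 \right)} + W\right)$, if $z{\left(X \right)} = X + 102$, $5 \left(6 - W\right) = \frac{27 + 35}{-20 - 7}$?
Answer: $- \frac{57478}{135} \approx -425.76$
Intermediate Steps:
$W = \frac{872}{135}$ ($W = 6 - \frac{\left(27 + 35\right) \frac{1}{-20 - 7}}{5} = 6 - \frac{62 \frac{1}{-27}}{5} = 6 - \frac{62 \left(- \frac{1}{27}\right)}{5} = 6 - - \frac{62}{135} = 6 + \frac{62}{135} = \frac{872}{135} \approx 6.4593$)
$s{\left(x,V \right)} = - \frac{1}{2}$ ($s{\left(x,V \right)} = \left(- \frac{1}{8}\right) 4 = - \frac{1}{2}$)
$w{\left(u \right)} = - \frac{1}{2}$
$z{\left(X \right)} = 102 + X$
$z{\left(92 \right)} - 104 \left(w{\left(-4 \right)} + W\right) = \left(102 + 92\right) - 104 \left(- \frac{1}{2} + \frac{872}{135}\right) = 194 - \frac{83668}{135} = - \frac{57478}{135}$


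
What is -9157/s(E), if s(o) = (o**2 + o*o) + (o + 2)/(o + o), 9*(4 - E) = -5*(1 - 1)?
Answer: -36628/131 ≈ -279.60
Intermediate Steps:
E = 4 (E = 4 - (-5)*(1 - 1)/9 = 4 - (-5)*0/9 = 4 - 1/9*0 = 4 + 0 = 4)
s(o) = 2*o**2 + (2 + o)/(2*o) (s(o) = (o**2 + o**2) + (2 + o)/((2*o)) = 2*o**2 + (2 + o)*(1/(2*o)) = 2*o**2 + (2 + o)/(2*o))
-9157/s(E) = -9157*8/(2 + 4 + 4*4**3) = -9157*8/(2 + 4 + 4*64) = -9157*8/(2 + 4 + 256) = -9157/((1/2)*(1/4)*262) = -9157/131/4 = -9157*4/131 = -36628/131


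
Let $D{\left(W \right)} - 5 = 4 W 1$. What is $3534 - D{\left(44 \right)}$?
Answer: $3353$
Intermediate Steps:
$D{\left(W \right)} = 5 + 4 W$ ($D{\left(W \right)} = 5 + 4 W 1 = 5 + 4 W$)
$3534 - D{\left(44 \right)} = 3534 - \left(5 + 4 \cdot 44\right) = 3534 - \left(5 + 176\right) = 3534 - 181 = 3353$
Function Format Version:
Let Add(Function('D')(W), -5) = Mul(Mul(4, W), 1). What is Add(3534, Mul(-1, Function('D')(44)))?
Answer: 3353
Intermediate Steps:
Function('D')(W) = Add(5, Mul(4, W)) (Function('D')(W) = Add(5, Mul(Mul(4, W), 1)) = Add(5, Mul(4, W)))
Add(3534, Mul(-1, Function('D')(44))) = Add(3534, Mul(-1, Add(5, Mul(4, 44)))) = Add(3534, Mul(-1, Add(5, 176))) = Add(3534, Mul(-1, 181)) = Add(3534, -181) = 3353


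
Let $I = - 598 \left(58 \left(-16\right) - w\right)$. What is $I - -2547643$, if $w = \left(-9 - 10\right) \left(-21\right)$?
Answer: $3341189$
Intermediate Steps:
$w = 399$ ($w = \left(-19\right) \left(-21\right) = 399$)
$I = 793546$ ($I = - 598 \left(58 \left(-16\right) - 399\right) = - 598 \left(-928 - 399\right) = \left(-598\right) \left(-1327\right) = 793546$)
$I - -2547643 = 793546 - -2547643 = 793546 + 2547643 = 3341189$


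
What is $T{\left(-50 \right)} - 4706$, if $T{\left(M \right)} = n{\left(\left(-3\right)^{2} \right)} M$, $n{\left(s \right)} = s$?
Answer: $-5156$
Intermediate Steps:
$T{\left(M \right)} = 9 M$ ($T{\left(M \right)} = \left(-3\right)^{2} M = 9 M$)
$T{\left(-50 \right)} - 4706 = 9 \left(-50\right) - 4706 = -450 - 4706 = -5156$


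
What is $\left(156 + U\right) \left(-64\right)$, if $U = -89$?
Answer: $-4288$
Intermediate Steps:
$\left(156 + U\right) \left(-64\right) = \left(156 - 89\right) \left(-64\right) = 67 \left(-64\right) = -4288$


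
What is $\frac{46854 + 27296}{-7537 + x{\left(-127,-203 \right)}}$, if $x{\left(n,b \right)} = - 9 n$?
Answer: $- \frac{37075}{3197} \approx -11.597$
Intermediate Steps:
$\frac{46854 + 27296}{-7537 + x{\left(-127,-203 \right)}} = \frac{46854 + 27296}{-7537 - -1143} = \frac{74150}{-7537 + 1143} = \frac{74150}{-6394} = 74150 \left(- \frac{1}{6394}\right) = - \frac{37075}{3197}$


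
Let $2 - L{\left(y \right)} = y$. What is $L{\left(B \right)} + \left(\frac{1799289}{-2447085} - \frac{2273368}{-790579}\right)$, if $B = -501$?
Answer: $\frac{14163065112726}{28037884235} \approx 505.14$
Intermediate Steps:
$L{\left(y \right)} = 2 - y$
$L{\left(B \right)} + \left(\frac{1799289}{-2447085} - \frac{2273368}{-790579}\right) = \left(2 - -501\right) + \left(\frac{1799289}{-2447085} - \frac{2273368}{-790579}\right) = \left(2 + 501\right) + \left(1799289 \left(- \frac{1}{2447085}\right) - - \frac{2273368}{790579}\right) = 503 + \left(- \frac{599763}{815695} + \frac{2273368}{790579}\right) = 503 + \frac{60009342521}{28037884235} = \frac{14163065112726}{28037884235}$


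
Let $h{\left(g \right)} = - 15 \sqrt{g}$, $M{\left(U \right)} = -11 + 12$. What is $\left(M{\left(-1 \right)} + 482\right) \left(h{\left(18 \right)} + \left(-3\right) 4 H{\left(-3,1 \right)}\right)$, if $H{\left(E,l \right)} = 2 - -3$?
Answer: $-28980 - 21735 \sqrt{2} \approx -59718.0$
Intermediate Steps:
$H{\left(E,l \right)} = 5$ ($H{\left(E,l \right)} = 2 + 3 = 5$)
$M{\left(U \right)} = 1$
$\left(M{\left(-1 \right)} + 482\right) \left(h{\left(18 \right)} + \left(-3\right) 4 H{\left(-3,1 \right)}\right) = \left(1 + 482\right) \left(- 15 \sqrt{18} + \left(-3\right) 4 \cdot 5\right) = 483 \left(- 15 \cdot 3 \sqrt{2} - 60\right) = 483 \left(- 45 \sqrt{2} - 60\right) = 483 \left(-60 - 45 \sqrt{2}\right) = -28980 - 21735 \sqrt{2}$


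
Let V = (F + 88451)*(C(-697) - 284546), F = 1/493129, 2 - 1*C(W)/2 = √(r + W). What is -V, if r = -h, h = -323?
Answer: 12411082725343560/493129 + 87235506360*I*√374/493129 ≈ 2.5168e+10 + 3.4211e+6*I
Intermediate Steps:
r = 323 (r = -1*(-323) = 323)
C(W) = 4 - 2*√(323 + W)
F = 1/493129 ≈ 2.0279e-6
V = -12411082725343560/493129 - 87235506360*I*√374/493129 (V = (1/493129 + 88451)*((4 - 2*√(323 - 697)) - 284546) = 43617753180*((4 - 2*I*√374) - 284546)/493129 = 43617753180*(-284542 - 2*I*√374)/493129 = -12411082725343560/493129 - 87235506360*I*√374/493129 ≈ -2.5168e+10 - 3.4211e+6*I)
-V = -(-12411082725343560/493129 - 87235506360*I*√374/493129) = 12411082725343560/493129 + 87235506360*I*√374/493129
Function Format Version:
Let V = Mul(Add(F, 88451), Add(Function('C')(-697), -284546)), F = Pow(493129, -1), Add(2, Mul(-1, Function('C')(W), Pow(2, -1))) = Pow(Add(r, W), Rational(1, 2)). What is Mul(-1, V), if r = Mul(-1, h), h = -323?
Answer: Add(Rational(12411082725343560, 493129), Mul(Rational(87235506360, 493129), I, Pow(374, Rational(1, 2)))) ≈ Add(2.5168e+10, Mul(3.4211e+6, I))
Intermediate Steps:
r = 323 (r = Mul(-1, -323) = 323)
Function('C')(W) = Add(4, Mul(-2, Pow(Add(323, W), Rational(1, 2))))
F = Rational(1, 493129) ≈ 2.0279e-6
V = Add(Rational(-12411082725343560, 493129), Mul(Rational(-87235506360, 493129), I, Pow(374, Rational(1, 2)))) (V = Mul(Add(Rational(1, 493129), 88451), Add(Add(4, Mul(-2, Pow(Add(323, -697), Rational(1, 2)))), -284546)) = Mul(Rational(43617753180, 493129), Add(Add(4, Mul(-2, Pow(-374, Rational(1, 2)))), -284546)) = Mul(Rational(43617753180, 493129), Add(Add(4, Mul(-2, Mul(I, Pow(374, Rational(1, 2))))), -284546)) = Mul(Rational(43617753180, 493129), Add(Add(4, Mul(-2, I, Pow(374, Rational(1, 2)))), -284546)) = Mul(Rational(43617753180, 493129), Add(-284542, Mul(-2, I, Pow(374, Rational(1, 2))))) = Add(Rational(-12411082725343560, 493129), Mul(Rational(-87235506360, 493129), I, Pow(374, Rational(1, 2)))) ≈ Add(-2.5168e+10, Mul(-3.4211e+6, I)))
Mul(-1, V) = Mul(-1, Add(Rational(-12411082725343560, 493129), Mul(Rational(-87235506360, 493129), I, Pow(374, Rational(1, 2))))) = Add(Rational(12411082725343560, 493129), Mul(Rational(87235506360, 493129), I, Pow(374, Rational(1, 2))))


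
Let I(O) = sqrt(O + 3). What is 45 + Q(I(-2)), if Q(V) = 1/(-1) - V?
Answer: 43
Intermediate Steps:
I(O) = sqrt(3 + O)
Q(V) = -1 - V
45 + Q(I(-2)) = 45 + (-1 - sqrt(3 - 2)) = 45 + (-1 - sqrt(1)) = 45 + (-1 - 1*1) = 45 + (-1 - 1) = 45 - 2 = 43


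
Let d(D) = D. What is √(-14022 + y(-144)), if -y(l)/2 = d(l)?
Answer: 3*I*√1526 ≈ 117.19*I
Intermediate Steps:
y(l) = -2*l
√(-14022 + y(-144)) = √(-14022 - 2*(-144)) = √(-14022 + 288) = √(-13734) = 3*I*√1526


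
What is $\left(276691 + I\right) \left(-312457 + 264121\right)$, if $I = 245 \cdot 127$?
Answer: $-14878110816$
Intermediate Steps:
$I = 31115$
$\left(276691 + I\right) \left(-312457 + 264121\right) = \left(276691 + 31115\right) \left(-312457 + 264121\right) = 307806 \left(-48336\right) = -14878110816$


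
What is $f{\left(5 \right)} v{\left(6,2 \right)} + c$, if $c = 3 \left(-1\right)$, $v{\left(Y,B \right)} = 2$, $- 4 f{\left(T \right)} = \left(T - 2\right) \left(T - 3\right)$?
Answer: $-6$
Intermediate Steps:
$f{\left(T \right)} = - \frac{\left(-3 + T\right) \left(-2 + T\right)}{4}$ ($f{\left(T \right)} = - \frac{\left(T - 2\right) \left(T - 3\right)}{4} = - \frac{\left(-2 + T\right) \left(-3 + T\right)}{4} = - \frac{\left(-3 + T\right) \left(-2 + T\right)}{4}$)
$c = -3$
$f{\left(5 \right)} v{\left(6,2 \right)} + c = \left(- \frac{3}{2} - \frac{5^{2}}{4} + \frac{5}{4} \cdot 5\right) 2 - 3 = \left(- \frac{3}{2} - \frac{25}{4} + \frac{25}{4}\right) 2 - 3 = \left(- \frac{3}{2}\right) 2 - 3 = -3 - 3 = -6$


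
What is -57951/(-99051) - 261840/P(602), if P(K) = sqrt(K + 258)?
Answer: 141/241 - 26184*sqrt(215)/43 ≈ -8928.1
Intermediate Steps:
P(K) = sqrt(258 + K)
-57951/(-99051) - 261840/P(602) = -57951/(-99051) - 261840/sqrt(258 + 602) = -57951*(-1/99051) - 261840*sqrt(215)/430 = 141/241 - 261840*sqrt(215)/430 = 141/241 - 26184*sqrt(215)/43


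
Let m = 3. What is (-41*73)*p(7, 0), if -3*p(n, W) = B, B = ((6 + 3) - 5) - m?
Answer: 2993/3 ≈ 997.67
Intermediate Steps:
B = 1 (B = ((6 + 3) - 5) - 1*3 = (9 - 5) - 3 = 4 - 3 = 1)
p(n, W) = -⅓ (p(n, W) = -⅓*1 = -⅓)
(-41*73)*p(7, 0) = -41*73*(-⅓) = -2993*(-⅓) = 2993/3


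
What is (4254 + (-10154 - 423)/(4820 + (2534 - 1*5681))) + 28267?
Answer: 7771008/239 ≈ 32515.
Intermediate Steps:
(4254 + (-10154 - 423)/(4820 + (2534 - 1*5681))) + 28267 = (4254 - 10577/(4820 + (2534 - 5681))) + 28267 = (4254 - 10577/(4820 - 3147)) + 28267 = (4254 - 10577/1673) + 28267 = (4254 - 10577*1/1673) + 28267 = (4254 - 1511/239) + 28267 = 1015195/239 + 28267 = 7771008/239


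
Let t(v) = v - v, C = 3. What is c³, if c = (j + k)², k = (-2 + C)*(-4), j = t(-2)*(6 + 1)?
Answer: 4096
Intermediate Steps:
t(v) = 0
j = 0 (j = 0*(6 + 1) = 0*7 = 0)
k = -4 (k = (-2 + 3)*(-4) = 1*(-4) = -4)
c = 16 (c = (0 - 4)² = (-4)² = 16)
c³ = 16³ = 4096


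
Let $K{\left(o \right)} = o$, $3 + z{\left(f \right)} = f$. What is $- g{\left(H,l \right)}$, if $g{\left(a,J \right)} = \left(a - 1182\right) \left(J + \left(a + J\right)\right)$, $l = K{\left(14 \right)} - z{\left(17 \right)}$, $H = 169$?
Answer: $171197$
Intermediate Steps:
$z{\left(f \right)} = -3 + f$
$l = 0$ ($l = 14 - \left(-3 + 17\right) = 14 - 14 = 0$)
$g{\left(a,J \right)} = \left(-1182 + a\right) \left(a + 2 J\right)$ ($g{\left(a,J \right)} = \left(-1182 + a\right) \left(J + \left(J + a\right)\right) = \left(-1182 + a\right) \left(a + 2 J\right)$)
$- g{\left(H,l \right)} = - (169^{2} - 0 - 199758 + 2 \cdot 0 \cdot 169) = - (28561 + 0 - 199758 + 0) = \left(-1\right) \left(-171197\right) = 171197$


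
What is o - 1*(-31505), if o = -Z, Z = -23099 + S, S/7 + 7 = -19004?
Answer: 187681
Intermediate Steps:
S = -133077 (S = -49 + 7*(-19004) = -49 - 133028 = -133077)
Z = -156176 (Z = -23099 - 133077 = -156176)
o = 156176 (o = -1*(-156176) = 156176)
o - 1*(-31505) = 156176 - 1*(-31505) = 156176 + 31505 = 187681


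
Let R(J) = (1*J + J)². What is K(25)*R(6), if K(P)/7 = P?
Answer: 25200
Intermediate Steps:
K(P) = 7*P
R(J) = 4*J² (R(J) = (J + J)² = (2*J)² = 4*J²)
K(25)*R(6) = (7*25)*(4*6²) = 175*(4*36) = 175*144 = 25200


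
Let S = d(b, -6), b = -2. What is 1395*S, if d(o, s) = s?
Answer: -8370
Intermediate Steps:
S = -6
1395*S = 1395*(-6) = -8370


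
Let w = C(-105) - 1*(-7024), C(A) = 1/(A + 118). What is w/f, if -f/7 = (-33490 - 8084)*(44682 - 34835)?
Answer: 91313/37253505198 ≈ 2.4511e-6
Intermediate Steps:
C(A) = 1/(118 + A)
f = 2865654246 (f = -7*(-33490 - 8084)*(44682 - 34835) = -(-291018)*9847 = -7*(-409379178) = 2865654246)
w = 91313/13 (w = 1/(118 - 105) - 1*(-7024) = 1/13 + 7024 = 91313/13 ≈ 7024.1)
w/f = (91313/13)/2865654246 = (91313/13)*(1/2865654246) = 91313/37253505198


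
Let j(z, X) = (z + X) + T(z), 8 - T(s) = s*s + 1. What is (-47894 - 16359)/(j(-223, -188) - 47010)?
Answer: 64253/97143 ≈ 0.66143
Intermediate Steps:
T(s) = 7 - s² (T(s) = 8 - (s*s + 1) = 8 - (s² + 1) = 8 - (1 + s²) = 8 + (-1 - s²) = 7 - s²)
j(z, X) = 7 + X + z - z² (j(z, X) = (z + X) + (7 - z²) = (X + z) + (7 - z²) = 7 + X + z - z²)
(-47894 - 16359)/(j(-223, -188) - 47010) = (-47894 - 16359)/((7 - 188 - 223 - 1*(-223)²) - 47010) = -64253/((7 - 188 - 223 - 1*49729) - 47010) = -64253/((7 - 188 - 223 - 49729) - 47010) = -64253/(-50133 - 47010) = -64253/(-97143) = -64253*(-1/97143) = 64253/97143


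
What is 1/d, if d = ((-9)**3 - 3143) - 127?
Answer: -1/3999 ≈ -0.00025006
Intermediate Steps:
d = -3999 (d = (-729 - 3143) - 127 = -3872 - 127 = -3999)
1/d = 1/(-3999) = -1/3999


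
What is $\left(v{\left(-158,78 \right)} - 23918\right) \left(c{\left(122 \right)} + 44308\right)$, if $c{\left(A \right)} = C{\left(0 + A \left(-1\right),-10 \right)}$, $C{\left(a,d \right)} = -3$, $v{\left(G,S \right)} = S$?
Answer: $-1056231200$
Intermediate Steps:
$c{\left(A \right)} = -3$
$\left(v{\left(-158,78 \right)} - 23918\right) \left(c{\left(122 \right)} + 44308\right) = \left(78 - 23918\right) \left(-3 + 44308\right) = \left(-23840\right) 44305 = -1056231200$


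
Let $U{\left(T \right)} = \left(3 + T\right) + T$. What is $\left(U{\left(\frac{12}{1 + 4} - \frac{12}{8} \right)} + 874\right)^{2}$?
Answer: $\frac{19307236}{25} \approx 7.7229 \cdot 10^{5}$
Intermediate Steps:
$U{\left(T \right)} = 3 + 2 T$
$\left(U{\left(\frac{12}{1 + 4} - \frac{12}{8} \right)} + 874\right)^{2} = \left(\left(3 + 2 \left(\frac{12}{1 + 4} - \frac{12}{8}\right)\right) + 874\right)^{2} = \left(\left(3 + 2 \left(\frac{12}{5} - \frac{3}{2}\right)\right) + 874\right)^{2} = \left(\left(3 + 2 \cdot \frac{9}{10}\right) + 874\right)^{2} = \left(\left(3 + \frac{9}{5}\right) + 874\right)^{2} = \left(\frac{24}{5} + 874\right)^{2} = \left(\frac{4394}{5}\right)^{2} = \frac{19307236}{25}$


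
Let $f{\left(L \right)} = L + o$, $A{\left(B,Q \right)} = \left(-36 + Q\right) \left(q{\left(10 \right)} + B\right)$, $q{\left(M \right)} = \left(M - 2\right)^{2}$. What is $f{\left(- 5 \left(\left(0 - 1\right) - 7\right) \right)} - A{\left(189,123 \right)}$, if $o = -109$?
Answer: $-22080$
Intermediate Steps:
$q{\left(M \right)} = \left(-2 + M\right)^{2}$
$A{\left(B,Q \right)} = \left(-36 + Q\right) \left(64 + B\right)$ ($A{\left(B,Q \right)} = \left(-36 + Q\right) \left(\left(-2 + 10\right)^{2} + B\right) = \left(-36 + Q\right) \left(8^{2} + B\right) = \left(-36 + Q\right) \left(64 + B\right)$)
$f{\left(L \right)} = -109 + L$ ($f{\left(L \right)} = L - 109 = -109 + L$)
$f{\left(- 5 \left(\left(0 - 1\right) - 7\right) \right)} - A{\left(189,123 \right)} = \left(-109 - 5 \left(\left(0 - 1\right) - 7\right)\right) - \left(-2304 - 6804 + 64 \cdot 123 + 189 \cdot 123\right) = \left(-109 - 5 \left(-1 - 7\right)\right) - \left(-2304 - 6804 + 7872 + 23247\right) = \left(-109 - -40\right) - 22011 = \left(-109 + 40\right) - 22011 = -69 - 22011 = -22080$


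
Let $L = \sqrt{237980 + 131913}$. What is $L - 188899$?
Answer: $-188899 + \sqrt{369893} \approx -1.8829 \cdot 10^{5}$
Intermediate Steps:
$L = \sqrt{369893} \approx 608.19$
$L - 188899 = \sqrt{369893} - 188899 = -188899 + \sqrt{369893}$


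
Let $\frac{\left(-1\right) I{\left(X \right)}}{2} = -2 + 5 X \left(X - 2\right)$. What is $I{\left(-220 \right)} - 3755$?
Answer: $-492151$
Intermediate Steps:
$I{\left(X \right)} = 4 - 10 X \left(-2 + X\right)$ ($I{\left(X \right)} = - 2 \left(-2 + 5 X \left(X - 2\right)\right) = - 2 \left(-2 + 5 X \left(-2 + X\right)\right) = 4 - 10 X \left(-2 + X\right)$)
$I{\left(-220 \right)} - 3755 = \left(4 - 10 \left(-220\right)^{2} + 20 \left(-220\right)\right) - 3755 = \left(4 - 484000 - 4400\right) - 3755 = -488396 - 3755 = -492151$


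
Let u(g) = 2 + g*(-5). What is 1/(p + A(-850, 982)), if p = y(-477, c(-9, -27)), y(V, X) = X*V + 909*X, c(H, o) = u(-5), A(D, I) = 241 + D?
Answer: 1/11055 ≈ 9.0457e-5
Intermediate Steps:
u(g) = 2 - 5*g
c(H, o) = 27 (c(H, o) = 2 - 5*(-5) = 2 + 25 = 27)
y(V, X) = 909*X + V*X (y(V, X) = V*X + 909*X = 909*X + V*X)
p = 11664 (p = 27*(909 - 477) = 27*432 = 11664)
1/(p + A(-850, 982)) = 1/(11664 + (241 - 850)) = 1/(11664 - 609) = 1/11055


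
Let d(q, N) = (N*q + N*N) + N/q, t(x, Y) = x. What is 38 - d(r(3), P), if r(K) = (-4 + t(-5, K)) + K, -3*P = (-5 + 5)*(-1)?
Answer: 38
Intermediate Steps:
P = 0 (P = -(-5 + 5)*(-1)/3 = -0*(-1) = -1/3*0 = 0)
r(K) = -9 + K (r(K) = (-4 - 5) + K = -9 + K)
d(q, N) = N**2 + N*q + N/q (d(q, N) = (N*q + N**2) + N/q = (N**2 + N*q) + N/q = N**2 + N*q + N/q)
38 - d(r(3), P) = 38 - 0*(1 + (-9 + 3)*(0 + (-9 + 3)))/(-9 + 3) = 38 - 0*(1 - 6*(0 - 6))/(-6) = 38 - 0*(-1)*(1 - 6*(-6))/6 = 38 - 0*(-1)*(1 + 36)/6 = 38 - 0*(-1)*37/6 = 38 - 1*0 = 38 + 0 = 38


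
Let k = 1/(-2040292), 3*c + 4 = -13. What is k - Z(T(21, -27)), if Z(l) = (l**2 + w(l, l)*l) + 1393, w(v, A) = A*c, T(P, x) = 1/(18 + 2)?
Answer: -426315443039/306043800 ≈ -1393.0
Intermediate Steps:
c = -17/3 (c = -4/3 + (1/3)*(-13) = -4/3 - 13/3 = -17/3 ≈ -5.6667)
T(P, x) = 1/20
w(v, A) = -17*A/3 (w(v, A) = A*(-17/3) = -17*A/3)
Z(l) = 1393 - 14*l**2/3 (Z(l) = (l**2 + (-17*l/3)*l) + 1393 = (l**2 - 17*l**2/3) + 1393 = -14*l**2/3 + 1393 = 1393 - 14*l**2/3)
k = -1/2040292 ≈ -4.9013e-7
k - Z(T(21, -27)) = -1/2040292 - (1393 - 14*(1/20)**2/3) = -1/2040292 - (1393 - 14/3*1/400) = -1/2040292 - (1393 - 7/600) = -1/2040292 - 1*835793/600 = -1/2040292 - 835793/600 = -426315443039/306043800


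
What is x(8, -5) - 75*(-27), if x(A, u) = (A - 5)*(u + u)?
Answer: 1995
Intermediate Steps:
x(A, u) = 2*u*(-5 + A) (x(A, u) = (-5 + A)*(2*u) = 2*u*(-5 + A))
x(8, -5) - 75*(-27) = 2*(-5)*(-5 + 8) - 75*(-27) = 2*(-5)*3 + 2025 = -30 + 2025 = 1995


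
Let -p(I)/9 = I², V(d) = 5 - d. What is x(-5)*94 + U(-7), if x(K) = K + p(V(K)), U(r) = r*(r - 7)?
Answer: -84972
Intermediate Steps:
p(I) = -9*I²
U(r) = r*(-7 + r)
x(K) = K - 9*(5 - K)²
x(-5)*94 + U(-7) = (-5 - 9*(-5 - 5)²)*94 - 7*(-7 - 7) = (-5 - 9*(-10)²)*94 - 7*(-14) = (-5 - 9*100)*94 + 98 = (-5 - 900)*94 + 98 = -905*94 + 98 = -85070 + 98 = -84972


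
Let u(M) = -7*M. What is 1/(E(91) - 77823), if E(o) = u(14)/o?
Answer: -13/1011713 ≈ -1.2849e-5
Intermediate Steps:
E(o) = -98/o (E(o) = (-7*14)/o = -98/o)
1/(E(91) - 77823) = 1/(-98/91 - 77823) = 1/(-98*1/91 - 77823) = 1/(-14/13 - 77823) = 1/(-1011713/13) = -13/1011713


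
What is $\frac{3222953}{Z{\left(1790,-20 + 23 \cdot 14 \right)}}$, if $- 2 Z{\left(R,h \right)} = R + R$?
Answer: $- \frac{3222953}{1790} \approx -1800.5$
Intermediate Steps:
$Z{\left(R,h \right)} = - R$ ($Z{\left(R,h \right)} = - \frac{R + R}{2} = - \frac{2 R}{2} = - R$)
$\frac{3222953}{Z{\left(1790,-20 + 23 \cdot 14 \right)}} = \frac{3222953}{\left(-1\right) 1790} = \frac{3222953}{-1790} = 3222953 \left(- \frac{1}{1790}\right) = - \frac{3222953}{1790}$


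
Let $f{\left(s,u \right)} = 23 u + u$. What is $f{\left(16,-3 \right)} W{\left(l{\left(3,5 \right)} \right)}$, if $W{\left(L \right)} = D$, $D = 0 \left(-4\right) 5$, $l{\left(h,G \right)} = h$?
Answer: $0$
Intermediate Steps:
$f{\left(s,u \right)} = 24 u$
$D = 0$ ($D = 0 \cdot 5 = 0$)
$W{\left(L \right)} = 0$
$f{\left(16,-3 \right)} W{\left(l{\left(3,5 \right)} \right)} = 24 \left(-3\right) 0 = \left(-72\right) 0 = 0$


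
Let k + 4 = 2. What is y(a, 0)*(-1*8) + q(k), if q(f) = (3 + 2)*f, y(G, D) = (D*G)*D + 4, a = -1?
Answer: -42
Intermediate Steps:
k = -2 (k = -4 + 2 = -2)
y(G, D) = 4 + G*D**2 (y(G, D) = G*D**2 + 4 = 4 + G*D**2)
q(f) = 5*f
y(a, 0)*(-1*8) + q(k) = (4 - 1*0**2)*(-1*8) + 5*(-2) = (4 - 1*0)*(-8) - 10 = (4 + 0)*(-8) - 10 = 4*(-8) - 10 = -32 - 10 = -42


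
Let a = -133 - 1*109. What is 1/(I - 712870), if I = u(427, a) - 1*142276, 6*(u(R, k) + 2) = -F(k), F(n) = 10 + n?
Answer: -3/2565328 ≈ -1.1694e-6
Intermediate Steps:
a = -242 (a = -133 - 109 = -242)
u(R, k) = -11/3 - k/6 (u(R, k) = -2 + (-(10 + k))/6 = -2 + (-10 - k)/6 = -2 + (-5/3 - k/6) = -11/3 - k/6)
I = -426718/3 (I = (-11/3 - 1/6*(-242)) - 1*142276 = (-11/3 + 121/3) - 142276 = 110/3 - 142276 = -426718/3 ≈ -1.4224e+5)
1/(I - 712870) = 1/(-426718/3 - 712870) = 1/(-2565328/3) = -3/2565328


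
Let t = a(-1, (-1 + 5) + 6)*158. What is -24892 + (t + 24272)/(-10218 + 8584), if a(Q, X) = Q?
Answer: -20348821/817 ≈ -24907.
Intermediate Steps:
t = -158 (t = -1*158 = -158)
-24892 + (t + 24272)/(-10218 + 8584) = -24892 + (-158 + 24272)/(-10218 + 8584) = -24892 + 24114/(-1634) = -24892 + 24114*(-1/1634) = -24892 - 12057/817 = -20348821/817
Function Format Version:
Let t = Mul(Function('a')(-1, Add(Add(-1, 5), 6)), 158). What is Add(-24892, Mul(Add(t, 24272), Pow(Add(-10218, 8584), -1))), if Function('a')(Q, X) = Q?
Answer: Rational(-20348821, 817) ≈ -24907.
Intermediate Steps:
t = -158 (t = Mul(-1, 158) = -158)
Add(-24892, Mul(Add(t, 24272), Pow(Add(-10218, 8584), -1))) = Add(-24892, Mul(Add(-158, 24272), Pow(Add(-10218, 8584), -1))) = Add(-24892, Mul(24114, Pow(-1634, -1))) = Add(-24892, Mul(24114, Rational(-1, 1634))) = Add(-24892, Rational(-12057, 817)) = Rational(-20348821, 817)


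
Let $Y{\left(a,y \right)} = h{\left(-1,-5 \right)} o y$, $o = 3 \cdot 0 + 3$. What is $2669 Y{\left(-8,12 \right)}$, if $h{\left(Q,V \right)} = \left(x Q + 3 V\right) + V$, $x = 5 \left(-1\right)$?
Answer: $-1441260$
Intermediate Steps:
$x = -5$
$o = 3$ ($o = 0 + 3 = 3$)
$h{\left(Q,V \right)} = - 5 Q + 4 V$ ($h{\left(Q,V \right)} = \left(- 5 Q + 3 V\right) + V = - 5 Q + 4 V$)
$Y{\left(a,y \right)} = - 45 y$ ($Y{\left(a,y \right)} = \left(\left(-5\right) \left(-1\right) + 4 \left(-5\right)\right) 3 y = \left(5 - 20\right) 3 y = \left(-15\right) 3 y = - 45 y$)
$2669 Y{\left(-8,12 \right)} = 2669 \left(\left(-45\right) 12\right) = 2669 \left(-540\right) = -1441260$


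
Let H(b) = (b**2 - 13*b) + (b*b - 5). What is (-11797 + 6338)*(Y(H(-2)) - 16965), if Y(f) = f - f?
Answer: 92611935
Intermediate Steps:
H(b) = -5 - 13*b + 2*b**2 (H(b) = (b**2 - 13*b) + (b**2 - 5) = (b**2 - 13*b) + (-5 + b**2) = -5 - 13*b + 2*b**2)
Y(f) = 0
(-11797 + 6338)*(Y(H(-2)) - 16965) = (-11797 + 6338)*(0 - 16965) = -5459*(-16965) = 92611935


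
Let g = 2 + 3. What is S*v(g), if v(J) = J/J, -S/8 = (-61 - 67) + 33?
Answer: 760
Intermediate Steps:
g = 5
S = 760 (S = -8*((-61 - 67) + 33) = -8*(-128 + 33) = -8*(-95) = 760)
v(J) = 1
S*v(g) = 760*1 = 760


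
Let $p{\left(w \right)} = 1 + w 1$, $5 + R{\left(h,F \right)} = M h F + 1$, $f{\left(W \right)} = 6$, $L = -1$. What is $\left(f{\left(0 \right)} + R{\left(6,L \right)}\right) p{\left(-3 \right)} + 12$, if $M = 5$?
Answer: $68$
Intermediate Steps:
$R{\left(h,F \right)} = -4 + 5 F h$ ($R{\left(h,F \right)} = -5 + \left(5 h F + 1\right) = -5 + \left(5 F h + 1\right) = -5 + \left(1 + 5 F h\right) = -4 + 5 F h$)
$p{\left(w \right)} = 1 + w$
$\left(f{\left(0 \right)} + R{\left(6,L \right)}\right) p{\left(-3 \right)} + 12 = \left(6 + \left(-4 + 5 \left(-1\right) 6\right)\right) \left(1 - 3\right) + 12 = \left(6 - 34\right) \left(-2\right) + 12 = \left(-28\right) \left(-2\right) + 12 = 56 + 12 = 68$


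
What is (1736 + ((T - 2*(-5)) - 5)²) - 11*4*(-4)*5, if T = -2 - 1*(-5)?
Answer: 2680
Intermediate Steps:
T = 3 (T = -2 + 5 = 3)
(1736 + ((T - 2*(-5)) - 5)²) - 11*4*(-4)*5 = (1736 + ((3 - 2*(-5)) - 5)²) - 11*4*(-4)*5 = (1736 + ((3 + 10) - 5)²) - (-176)*5 = (1736 + (13 - 5)²) - 11*(-80) = (1736 + 8²) + 880 = (1736 + 64) + 880 = 1800 + 880 = 2680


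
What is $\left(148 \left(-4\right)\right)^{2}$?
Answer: $350464$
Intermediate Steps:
$\left(148 \left(-4\right)\right)^{2} = \left(-592\right)^{2} = 350464$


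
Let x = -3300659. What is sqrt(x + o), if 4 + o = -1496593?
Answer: 2*I*sqrt(1199314) ≈ 2190.3*I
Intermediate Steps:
o = -1496597 (o = -4 - 1496593 = -1496597)
sqrt(x + o) = sqrt(-3300659 - 1496597) = sqrt(-4797256) = 2*I*sqrt(1199314)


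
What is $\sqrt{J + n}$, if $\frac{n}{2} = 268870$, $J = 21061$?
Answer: $3 \sqrt{62089} \approx 747.53$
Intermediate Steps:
$n = 537740$ ($n = 2 \cdot 268870 = 537740$)
$\sqrt{J + n} = \sqrt{21061 + 537740} = \sqrt{558801} = 3 \sqrt{62089}$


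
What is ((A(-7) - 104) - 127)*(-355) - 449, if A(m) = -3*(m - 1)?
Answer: 73036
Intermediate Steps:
A(m) = 3 - 3*m (A(m) = -3*(-1 + m) = 3 - 3*m)
((A(-7) - 104) - 127)*(-355) - 449 = (((3 - 3*(-7)) - 104) - 127)*(-355) - 449 = (((3 + 21) - 104) - 127)*(-355) - 449 = ((24 - 104) - 127)*(-355) - 449 = (-80 - 127)*(-355) - 449 = -207*(-355) - 449 = 73485 - 449 = 73036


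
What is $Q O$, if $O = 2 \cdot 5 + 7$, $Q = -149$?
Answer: $-2533$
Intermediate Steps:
$O = 17$ ($O = 10 + 7 = 17$)
$Q O = \left(-149\right) 17 = -2533$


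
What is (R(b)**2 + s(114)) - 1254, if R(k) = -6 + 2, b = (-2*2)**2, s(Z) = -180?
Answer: -1418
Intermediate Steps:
b = 16 (b = (-4)**2 = 16)
R(k) = -4
(R(b)**2 + s(114)) - 1254 = ((-4)**2 - 180) - 1254 = (16 - 180) - 1254 = -164 - 1254 = -1418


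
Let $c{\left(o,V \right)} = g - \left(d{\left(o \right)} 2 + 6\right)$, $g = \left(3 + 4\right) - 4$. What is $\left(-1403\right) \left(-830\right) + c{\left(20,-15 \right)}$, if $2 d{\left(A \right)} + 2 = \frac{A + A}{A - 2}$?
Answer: $\frac{10480381}{9} \approx 1.1645 \cdot 10^{6}$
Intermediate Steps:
$g = 3$ ($g = 7 - 4 = 3$)
$d{\left(A \right)} = -1 + \frac{A}{-2 + A}$ ($d{\left(A \right)} = -1 + \frac{\left(A + A\right) \frac{1}{A - 2}}{2} = -1 + \frac{2 A \frac{1}{-2 + A}}{2} = -1 + \frac{A}{-2 + A}$)
$c{\left(o,V \right)} = -3 - \frac{4}{-2 + o}$ ($c{\left(o,V \right)} = 3 - \left(\frac{2}{-2 + o} 2 + 6\right) = 3 - \left(\frac{4}{-2 + o} + 6\right) = 3 - \left(6 + \frac{4}{-2 + o}\right) = -3 - \frac{4}{-2 + o}$)
$\left(-1403\right) \left(-830\right) + c{\left(20,-15 \right)} = \left(-1403\right) \left(-830\right) + \frac{2 - 60}{-2 + 20} = 1164490 + \frac{2 - 60}{18} = 1164490 + \frac{1}{18} \left(-58\right) = 1164490 - \frac{29}{9} = \frac{10480381}{9}$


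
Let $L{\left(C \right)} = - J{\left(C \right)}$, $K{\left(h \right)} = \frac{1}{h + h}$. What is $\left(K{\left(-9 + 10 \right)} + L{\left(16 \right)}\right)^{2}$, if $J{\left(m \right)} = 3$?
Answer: $\frac{25}{4} \approx 6.25$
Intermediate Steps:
$K{\left(h \right)} = \frac{1}{2 h}$
$L{\left(C \right)} = -3$ ($L{\left(C \right)} = \left(-1\right) 3 = -3$)
$\left(K{\left(-9 + 10 \right)} + L{\left(16 \right)}\right)^{2} = \left(\frac{1}{2 \left(-9 + 10\right)} - 3\right)^{2} = \left(\frac{1}{2 \cdot 1} - 3\right)^{2} = \left(\frac{1}{2} \cdot 1 - 3\right)^{2} = \left(\frac{1}{2} - 3\right)^{2} = \left(- \frac{5}{2}\right)^{2} = \frac{25}{4}$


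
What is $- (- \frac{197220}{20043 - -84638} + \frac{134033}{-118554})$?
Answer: $\frac{37411928353}{12410351274} \approx 3.0146$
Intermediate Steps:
$- (- \frac{197220}{20043 - -84638} + \frac{134033}{-118554}) = - (- \frac{197220}{20043 + 84638} + 134033 \left(- \frac{1}{118554}\right)) = - (- \frac{197220}{104681} - \frac{134033}{118554}) = \left(-1\right) \left(- \frac{37411928353}{12410351274}\right) = \frac{37411928353}{12410351274}$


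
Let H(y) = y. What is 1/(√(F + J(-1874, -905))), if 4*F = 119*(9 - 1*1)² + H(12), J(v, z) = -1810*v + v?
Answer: √3391973/3391973 ≈ 0.00054297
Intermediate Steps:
J(v, z) = -1809*v
F = 1907 (F = (119*(9 - 1*1)² + 12)/4 = (119*(9 - 1)² + 12)/4 = (119*8² + 12)/4 = (119*64 + 12)/4 = (7616 + 12)/4 = (¼)*7628 = 1907)
1/(√(F + J(-1874, -905))) = 1/(√(1907 - 1809*(-1874))) = 1/(√(1907 + 3390066)) = 1/(√3391973) = √3391973/3391973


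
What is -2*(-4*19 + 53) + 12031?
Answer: 12077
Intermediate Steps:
-2*(-4*19 + 53) + 12031 = -2*(-76 + 53) + 12031 = -2*(-23) + 12031 = 46 + 12031 = 12077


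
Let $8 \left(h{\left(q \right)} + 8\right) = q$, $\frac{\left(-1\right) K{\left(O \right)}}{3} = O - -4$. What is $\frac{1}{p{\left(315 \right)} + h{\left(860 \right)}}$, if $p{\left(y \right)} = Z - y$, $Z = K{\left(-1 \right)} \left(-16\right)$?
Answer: $- \frac{2}{143} \approx -0.013986$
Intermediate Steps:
$K{\left(O \right)} = -12 - 3 O$ ($K{\left(O \right)} = - 3 \left(O - -4\right) = - 3 \left(O + 4\right) = - 3 \left(4 + O\right) = -12 - 3 O$)
$h{\left(q \right)} = -8 + \frac{q}{8}$
$Z = 144$ ($Z = \left(-12 - -3\right) \left(-16\right) = \left(-12 + 3\right) \left(-16\right) = \left(-9\right) \left(-16\right) = 144$)
$p{\left(y \right)} = 144 - y$
$\frac{1}{p{\left(315 \right)} + h{\left(860 \right)}} = \frac{1}{\left(144 - 315\right) + \left(-8 + \frac{1}{8} \cdot 860\right)} = \frac{1}{\left(144 - 315\right) + \left(-8 + \frac{215}{2}\right)} = \frac{1}{-171 + \frac{199}{2}} = \frac{1}{- \frac{143}{2}} = - \frac{2}{143}$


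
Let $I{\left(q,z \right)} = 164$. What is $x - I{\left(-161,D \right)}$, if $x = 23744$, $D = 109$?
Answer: $23580$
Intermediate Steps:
$x - I{\left(-161,D \right)} = 23744 - 164 = 23580$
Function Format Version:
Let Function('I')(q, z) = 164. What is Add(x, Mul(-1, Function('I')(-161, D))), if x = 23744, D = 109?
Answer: 23580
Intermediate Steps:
Add(x, Mul(-1, Function('I')(-161, D))) = Add(23744, Mul(-1, 164)) = Add(23744, -164) = 23580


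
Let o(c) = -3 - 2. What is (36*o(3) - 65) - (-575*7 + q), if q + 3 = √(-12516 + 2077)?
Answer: 3783 - I*√10439 ≈ 3783.0 - 102.17*I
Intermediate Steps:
o(c) = -5
q = -3 + I*√10439 (q = -3 + √(-12516 + 2077) = -3 + √(-10439) = -3 + I*√10439 ≈ -3.0 + 102.17*I)
(36*o(3) - 65) - (-575*7 + q) = (36*(-5) - 65) - (-575*7 + (-3 + I*√10439)) = (-180 - 65) - (-4025 + (-3 + I*√10439)) = -245 - (-4028 + I*√10439) = -245 + (4028 - I*√10439) = 3783 - I*√10439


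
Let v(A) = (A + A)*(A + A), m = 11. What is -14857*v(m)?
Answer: -7190788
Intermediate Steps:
v(A) = 4*A² (v(A) = (2*A)*(2*A) = 4*A²)
-14857*v(m) = -59428*11² = -59428*121 = -14857*484 = -7190788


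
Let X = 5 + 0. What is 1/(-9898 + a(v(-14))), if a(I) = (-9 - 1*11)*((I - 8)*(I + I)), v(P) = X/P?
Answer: -49/490852 ≈ -9.9826e-5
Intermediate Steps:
X = 5
v(P) = 5/P
a(I) = -40*I*(-8 + I) (a(I) = (-9 - 11)*((-8 + I)*(2*I)) = -40*I*(-8 + I))
1/(-9898 + a(v(-14))) = 1/(-9898 + 40*(5/(-14))*(8 - 5/(-14))) = 1/(-9898 + 40*(5*(-1/14))*(8 - 5*(-1)/14)) = 1/(-9898 + 40*(-5/14)*(8 - 1*(-5/14))) = 1/(-9898 + 40*(-5/14)*(8 + 5/14)) = 1/(-9898 + 40*(-5/14)*(117/14)) = 1/(-9898 - 5850/49) = 1/(-490852/49) = -49/490852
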